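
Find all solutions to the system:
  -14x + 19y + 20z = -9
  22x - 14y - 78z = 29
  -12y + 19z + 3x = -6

no solution

Row-reduce:
R1 ← R1 / (-14).
R2 ← R2 − 22·R1.
R3 ← R3 − 3·R1.
R2 ← R2 / (111/7).
R1 ← R1 + 19/14·R2.
R3 ← R3 + 111/14·R2.
Row 3 reduces to 0 = -1/2, a contradiction. The system is inconsistent.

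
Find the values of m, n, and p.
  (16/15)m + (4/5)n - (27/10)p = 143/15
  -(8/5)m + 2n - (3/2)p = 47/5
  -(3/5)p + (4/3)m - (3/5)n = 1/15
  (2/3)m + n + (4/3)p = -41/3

m = -4, n = -3, p = -6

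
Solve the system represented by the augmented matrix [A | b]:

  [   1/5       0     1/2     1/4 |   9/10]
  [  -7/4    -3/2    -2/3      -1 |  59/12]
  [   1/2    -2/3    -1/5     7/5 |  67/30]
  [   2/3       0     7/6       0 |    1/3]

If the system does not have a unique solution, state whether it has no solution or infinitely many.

x_1 = -3, x_2 = -2, x_3 = 2, x_4 = 2

Row-reduce the augmented matrix:
R1 ← R1 / (1/5).
R2 ← R2 + 7/4·R1.
R3 ← R3 − 1/2·R1.
R4 ← R4 − 2/3·R1.
R2 ← R2 / (-3/2).
R3 ← R3 + 2/3·R2.
R3 ← R3 / (-1673/540).
R1 ← R1 − 5/2·R3.
R2 ← R2 + 89/36·R3.
R4 ← R4 + 1/2·R3.
R4 ← R4 / (-17531/20076).
R1 ← R1 − 2425/1673·R4.
R2 ← R2 + 3309/3346·R4.
R3 ← R3 + 267/3346·R4.
Reading off the reduced rows gives x_1 = -3, x_2 = -2, x_3 = 2, x_4 = 2.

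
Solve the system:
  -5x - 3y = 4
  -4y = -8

Row-reduce the augmented matrix:
R1 ← R1 / (-5).
R2 ← R2 / (-4).
R1 ← R1 − 3/5·R2.
Reading off the reduced rows gives x = -2, y = 2.

x = -2, y = 2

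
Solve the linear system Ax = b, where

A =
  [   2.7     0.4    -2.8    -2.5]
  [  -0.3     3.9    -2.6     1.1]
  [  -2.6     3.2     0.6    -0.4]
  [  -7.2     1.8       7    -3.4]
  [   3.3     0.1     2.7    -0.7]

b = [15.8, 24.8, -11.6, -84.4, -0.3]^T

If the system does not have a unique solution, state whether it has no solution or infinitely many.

x_1 = 5, x_2 = 2, x_3 = -5, x_4 = 5

Row-reduce the augmented matrix:
R1 ← R1 / (27/10).
R2 ← R2 + 3/10·R1.
R3 ← R3 + 13/5·R1.
R4 ← R4 + 36/5·R1.
R5 ← R5 − 33/10·R1.
R2 ← R2 / (71/18).
R1 ← R1 − 4/27·R2.
R3 ← R3 − 484/135·R2.
R4 ← R4 − 43/15·R2.
R5 ← R5 + 7/18·R2.
R3 ← R3 / (2927/5325).
R1 ← R1 + 988/1065·R3.
R2 ← R2 + 262/355·R3.
R4 ← R4 − 2927/1775·R3.
R5 ← R5 − 4143/710·R3.
Swap R4 and R5.
R4 ← R4 / (1175867/29270).
R1 ← R1 + 20361/2927·R4.
R2 ← R2 + 13360/2927·R4.
R3 ← R3 + 18929/2927·R4.
R5 reduces to 0 = 0, so the extra equation is consistent.
Reading off the reduced rows gives x_1 = 5, x_2 = 2, x_3 = -5, x_4 = 5.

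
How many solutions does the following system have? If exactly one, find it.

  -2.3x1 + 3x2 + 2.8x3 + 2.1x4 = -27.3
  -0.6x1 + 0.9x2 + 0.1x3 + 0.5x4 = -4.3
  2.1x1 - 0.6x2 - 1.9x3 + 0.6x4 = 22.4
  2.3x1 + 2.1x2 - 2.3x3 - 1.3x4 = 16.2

Row-reduce the augmented matrix:
R1 ← R1 / (-23/10).
R2 ← R2 + 3/5·R1.
R3 ← R3 − 21/10·R1.
R4 ← R4 − 23/10·R1.
R2 ← R2 / (27/230).
R1 ← R1 + 30/23·R2.
R3 ← R3 − 246/115·R2.
R4 ← R4 − 51/10·R2.
R3 ← R3 / (1093/90).
R1 ← R1 + 74/9·R3.
R2 ← R2 + 145/27·R3.
R4 ← R4 − 251/9·R3.
R4 ← R4 / (-53607/10930).
R1 ← R1 − 929/1093·R4.
R2 ← R2 − 3578/3279·R4.
R3 ← R3 − 305/1093·R4.
Reading off the reduced rows gives x1 = 5, x2 = -2, x3 = -5, x4 = 2.

x1 = 5, x2 = -2, x3 = -5, x4 = 2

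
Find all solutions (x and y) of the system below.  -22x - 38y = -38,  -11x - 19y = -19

infinitely many solutions

Row-reduce:
R1 ← R1 / (-22).
R2 ← R2 + 11·R1.
Rank is 1 with 2 unknowns, leaving y free.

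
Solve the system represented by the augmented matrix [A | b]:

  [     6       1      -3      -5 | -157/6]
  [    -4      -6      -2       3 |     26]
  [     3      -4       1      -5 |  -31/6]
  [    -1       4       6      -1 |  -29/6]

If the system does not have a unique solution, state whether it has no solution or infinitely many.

Row-reduce the augmented matrix:
R1 ← R1 / (6).
R2 ← R2 + 4·R1.
R3 ← R3 − 3·R1.
R4 ← R4 + 1·R1.
R2 ← R2 / (-16/3).
R1 ← R1 − 1/6·R2.
R3 ← R3 + 9/2·R2.
R4 ← R4 − 25/6·R2.
R3 ← R3 / (47/8).
R1 ← R1 + 5/8·R3.
R2 ← R2 − 3/4·R3.
R4 ← R4 − 19/8·R3.
R4 ← R4 / (-225/188).
R1 ← R1 + 203/188·R4.
R2 ← R2 − 65/188·R4.
R3 ← R3 + 71/188·R4.
Reading off the reduced rows gives x_1 = -3/2, x_2 = -5/2, x_3 = 1, x_4 = 7/3.

x_1 = -3/2, x_2 = -5/2, x_3 = 1, x_4 = 7/3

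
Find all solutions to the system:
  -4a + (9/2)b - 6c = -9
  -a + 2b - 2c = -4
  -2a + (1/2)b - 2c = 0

no solution

Row-reduce:
R1 ← R1 / (-4).
R2 ← R2 + 1·R1.
R3 ← R3 + 2·R1.
R2 ← R2 / (7/8).
R1 ← R1 + 9/8·R2.
R3 ← R3 + 7/4·R2.
Row 3 reduces to 0 = 1, a contradiction. The system is inconsistent.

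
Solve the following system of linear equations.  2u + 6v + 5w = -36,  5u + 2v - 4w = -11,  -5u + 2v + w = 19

u = -5, v = -1, w = -4

Row-reduce the augmented matrix:
R1 ← R1 / (2).
R2 ← R2 − 5·R1.
R3 ← R3 + 5·R1.
R2 ← R2 / (-13).
R1 ← R1 − 3·R2.
R3 ← R3 − 17·R2.
R3 ← R3 / (-105/13).
R1 ← R1 + 17/13·R3.
R2 ← R2 − 33/26·R3.
Reading off the reduced rows gives u = -5, v = -1, w = -4.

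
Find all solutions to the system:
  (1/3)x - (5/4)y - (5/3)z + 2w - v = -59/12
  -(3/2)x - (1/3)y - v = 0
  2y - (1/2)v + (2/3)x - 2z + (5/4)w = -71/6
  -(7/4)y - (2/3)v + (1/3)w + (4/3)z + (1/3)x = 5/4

Row-reduce:
R1 ← R1 / (1/3).
R2 ← R2 + 3/2·R1.
R3 ← R3 − 2/3·R1.
R4 ← R4 − 1/3·R1.
R2 ← R2 / (-143/24).
R1 ← R1 + 15/4·R2.
R3 ← R3 − 9/2·R2.
R4 ← R4 + 1/2·R2.
R3 ← R3 / (-1858/429).
R1 ← R1 + 40/143·R3.
R2 ← R2 − 180/143·R3.
R4 ← R4 − 519/143·R3.
R4 ← R4 / (21619/22296).
R1 ← R1 − 69/929·R4.
R2 ← R2 + 621/1858·R4.
R3 ← R3 + 6945/7432·R4.
Rank is 4 with 5 unknowns, leaving v free.

infinitely many solutions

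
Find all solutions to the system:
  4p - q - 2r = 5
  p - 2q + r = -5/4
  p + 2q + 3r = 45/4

p = 5/2, q = 5/2, r = 5/4

Row-reduce the augmented matrix:
R1 ← R1 / (4).
R2 ← R2 − 1·R1.
R3 ← R3 − 1·R1.
R2 ← R2 / (-7/4).
R1 ← R1 + 1/4·R2.
R3 ← R3 − 9/4·R2.
R3 ← R3 / (38/7).
R1 ← R1 + 5/7·R3.
R2 ← R2 + 6/7·R3.
Reading off the reduced rows gives p = 5/2, q = 5/2, r = 5/4.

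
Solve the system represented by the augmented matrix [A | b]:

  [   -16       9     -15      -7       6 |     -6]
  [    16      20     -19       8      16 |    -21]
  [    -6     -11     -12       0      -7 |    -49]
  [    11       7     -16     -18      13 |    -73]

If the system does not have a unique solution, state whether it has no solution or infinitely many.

Row-reduce:
R1 ← R1 / (-16).
R2 ← R2 − 16·R1.
R3 ← R3 + 6·R1.
R4 ← R4 − 11·R1.
R2 ← R2 / (29).
R1 ← R1 + 9/16·R2.
R3 ← R3 + 115/8·R2.
R4 ← R4 − 211/16·R2.
R3 ← R3 / (-5389/232).
R1 ← R1 − 129/464·R3.
R2 ← R2 + 34/29·R3.
R4 ← R4 + 5035/464·R3.
R4 ← R4 / (-266487/10778).
R1 ← R1 − 5327/10778·R4.
R2 ← R2 + 39/317·R4.
R3 ← R3 + 724/5389·R4.
Rank is 4 with 5 unknowns, leaving x_5 free.

infinitely many solutions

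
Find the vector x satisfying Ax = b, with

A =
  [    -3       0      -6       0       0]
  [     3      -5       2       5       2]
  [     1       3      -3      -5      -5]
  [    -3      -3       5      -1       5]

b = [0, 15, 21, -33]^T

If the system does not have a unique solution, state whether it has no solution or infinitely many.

infinitely many solutions

Row-reduce:
R1 ← R1 / (-3).
R2 ← R2 − 3·R1.
R3 ← R3 − 1·R1.
R4 ← R4 + 3·R1.
R2 ← R2 / (-5).
R3 ← R3 − 3·R2.
R4 ← R4 + 3·R2.
R3 ← R3 / (-37/5).
R1 ← R1 − 2·R3.
R2 ← R2 − 4/5·R3.
R4 ← R4 − 67/5·R3.
R4 ← R4 / (-282/37).
R1 ← R1 + 20/37·R4.
R2 ← R2 + 45/37·R4.
R3 ← R3 − 10/37·R4.
Rank is 4 with 5 unknowns, leaving x_5 free.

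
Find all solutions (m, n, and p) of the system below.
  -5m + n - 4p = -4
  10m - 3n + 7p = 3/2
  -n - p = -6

Row-reduce:
R1 ← R1 / (-5).
R2 ← R2 − 10·R1.
R2 ← R2 / (-1).
R1 ← R1 + 1/5·R2.
R3 ← R3 + 1·R2.
Row 3 reduces to 0 = 1/2, a contradiction. The system is inconsistent.

no solution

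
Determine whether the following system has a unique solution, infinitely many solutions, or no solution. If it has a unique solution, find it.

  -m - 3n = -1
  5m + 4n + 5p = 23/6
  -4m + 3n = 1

m = 0, n = 1/3, p = 1/2

Row-reduce the augmented matrix:
R1 ← R1 / (-1).
R2 ← R2 − 5·R1.
R3 ← R3 + 4·R1.
R2 ← R2 / (-11).
R1 ← R1 − 3·R2.
R3 ← R3 − 15·R2.
R3 ← R3 / (75/11).
R1 ← R1 − 15/11·R3.
R2 ← R2 + 5/11·R3.
Reading off the reduced rows gives m = 0, n = 1/3, p = 1/2.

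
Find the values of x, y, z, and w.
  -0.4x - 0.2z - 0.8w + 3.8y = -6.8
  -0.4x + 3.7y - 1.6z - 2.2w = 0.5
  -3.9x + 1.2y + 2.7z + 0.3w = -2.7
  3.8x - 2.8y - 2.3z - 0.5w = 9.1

x = 0, y = -3, z = 1, w = -6

Row-reduce the augmented matrix:
R1 ← R1 / (-2/5).
R2 ← R2 + 2/5·R1.
R3 ← R3 + 39/10·R1.
R4 ← R4 − 19/5·R1.
R2 ← R2 / (-1/10).
R1 ← R1 + 19/2·R2.
R3 ← R3 + 717/20·R2.
R4 ← R4 − 333/10·R2.
R3 ← R3 / (10131/20).
R1 ← R1 − 267/2·R3.
R2 ← R2 − 14·R3.
R4 ← R4 + 2352/5·R3.
R4 ← R4 / (-23511/33770).
R1 ← R1 − 1995/3377·R4.
R2 ← R2 + 322/3377·R4.
R3 ← R3 − 3400/3377·R4.
Reading off the reduced rows gives x = 0, y = -3, z = 1, w = -6.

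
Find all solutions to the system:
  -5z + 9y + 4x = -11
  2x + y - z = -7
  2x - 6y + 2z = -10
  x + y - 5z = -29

Row-reduce the augmented matrix:
R1 ← R1 / (4).
R2 ← R2 − 2·R1.
R3 ← R3 − 2·R1.
R4 ← R4 − 1·R1.
R2 ← R2 / (-7/2).
R1 ← R1 − 9/4·R2.
R3 ← R3 + 21/2·R2.
R4 ← R4 + 5/4·R2.
Swap R3 and R4.
R3 ← R3 / (-30/7).
R1 ← R1 + 2/7·R3.
R2 ← R2 + 3/7·R3.
R4 reduces to 0 = 0, so the extra equation is consistent.
Reading off the reduced rows gives x = -2, y = 3, z = 6.

x = -2, y = 3, z = 6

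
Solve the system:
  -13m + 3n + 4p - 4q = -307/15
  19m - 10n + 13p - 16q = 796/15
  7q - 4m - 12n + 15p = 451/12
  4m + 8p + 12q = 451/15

m = 5/3, n = -1, p = 9/5, q = 3/4

Row-reduce the augmented matrix:
R1 ← R1 / (-13).
R2 ← R2 − 19·R1.
R3 ← R3 + 4·R1.
R4 ← R4 − 4·R1.
R2 ← R2 / (-73/13).
R1 ← R1 + 3/13·R2.
R3 ← R3 + 168/13·R2.
R4 ← R4 − 12/13·R2.
R3 ← R3 / (-2161/73).
R1 ← R1 + 79/73·R3.
R2 ← R2 + 245/73·R3.
R4 ← R4 − 900/73·R3.
R4 ← R4 / (68168/2161).
R1 ← R1 + 2017/2161·R4.
R2 ← R2 + 5927/2161·R4.
R3 ← R3 + 4271/2161·R4.
Reading off the reduced rows gives m = 5/3, n = -1, p = 9/5, q = 3/4.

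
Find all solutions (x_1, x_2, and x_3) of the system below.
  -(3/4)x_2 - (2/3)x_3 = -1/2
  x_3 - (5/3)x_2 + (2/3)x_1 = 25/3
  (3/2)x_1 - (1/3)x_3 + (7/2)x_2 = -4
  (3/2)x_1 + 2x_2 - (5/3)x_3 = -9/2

no solution

Row-reduce:
Swap R1 and R2.
R1 ← R1 / (2/3).
R3 ← R3 − 3/2·R1.
R4 ← R4 − 3/2·R1.
R2 ← R2 / (-3/4).
R1 ← R1 + 5/2·R2.
R3 ← R3 − 29/4·R2.
R4 ← R4 − 23/4·R2.
R3 ← R3 / (-325/36).
R1 ← R1 − 67/18·R3.
R2 ← R2 − 8/9·R3.
R4 ← R4 + 325/36·R3.
Row 4 reduces to 0 = 1/2, a contradiction. The system is inconsistent.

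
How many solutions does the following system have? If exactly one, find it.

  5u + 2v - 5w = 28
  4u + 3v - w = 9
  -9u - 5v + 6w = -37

Row-reduce:
R1 ← R1 / (5).
R2 ← R2 − 4·R1.
R3 ← R3 + 9·R1.
R2 ← R2 / (7/5).
R1 ← R1 − 2/5·R2.
R3 ← R3 + 7/5·R2.
Rank is 2 with 3 unknowns, leaving w free.

infinitely many solutions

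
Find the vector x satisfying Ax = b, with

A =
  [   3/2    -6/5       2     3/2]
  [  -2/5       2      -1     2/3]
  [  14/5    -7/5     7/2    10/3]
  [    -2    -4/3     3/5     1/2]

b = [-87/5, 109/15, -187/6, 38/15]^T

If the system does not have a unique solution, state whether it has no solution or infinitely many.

Row-reduce:
R1 ← R1 / (3/2).
R2 ← R2 + 2/5·R1.
R3 ← R3 − 14/5·R1.
R4 ← R4 + 2·R1.
R2 ← R2 / (42/25).
R1 ← R1 + 4/5·R2.
R3 ← R3 − 21/25·R2.
R4 ← R4 + 44/15·R2.
Swap R3 and R4.
R3 ← R3 / (331/135).
R1 ← R1 − 10/9·R3.
R2 ← R2 + 5/18·R3.
Rank is 3 with 4 unknowns, leaving x_4 free.

infinitely many solutions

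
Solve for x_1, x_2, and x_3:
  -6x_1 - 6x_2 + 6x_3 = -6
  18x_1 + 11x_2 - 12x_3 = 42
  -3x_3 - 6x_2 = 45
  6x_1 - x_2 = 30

Row-reduce the augmented matrix:
R1 ← R1 / (-6).
R2 ← R2 − 18·R1.
R4 ← R4 − 6·R1.
R2 ← R2 / (-7).
R1 ← R1 − 1·R2.
R3 ← R3 + 6·R2.
R4 ← R4 + 7·R2.
R3 ← R3 / (-57/7).
R1 ← R1 + 1/7·R3.
R2 ← R2 + 6/7·R3.
R4 reduces to 0 = 0, so the extra equation is consistent.
Reading off the reduced rows gives x_1 = 4, x_2 = -6, x_3 = -3.

x_1 = 4, x_2 = -6, x_3 = -3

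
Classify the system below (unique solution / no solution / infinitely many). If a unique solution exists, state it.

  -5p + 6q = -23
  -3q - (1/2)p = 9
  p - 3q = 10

Row-reduce:
R1 ← R1 / (-5).
R2 ← R2 + 1/2·R1.
R3 ← R3 − 1·R1.
R2 ← R2 / (-18/5).
R1 ← R1 + 6/5·R2.
R3 ← R3 + 9/5·R2.
Row 3 reduces to 0 = -1/4, a contradiction. The system is inconsistent.

no solution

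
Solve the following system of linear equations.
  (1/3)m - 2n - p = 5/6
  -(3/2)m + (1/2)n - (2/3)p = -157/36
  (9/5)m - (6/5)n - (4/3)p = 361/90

Row-reduce the augmented matrix:
R1 ← R1 / (1/3).
R2 ← R2 + 3/2·R1.
R3 ← R3 − 9/5·R1.
R2 ← R2 / (-17/2).
R1 ← R1 + 6·R2.
R3 ← R3 − 48/5·R2.
R3 ← R3 / (-451/255).
R1 ← R1 − 11/17·R3.
R2 ← R2 − 31/51·R3.
Reading off the reduced rows gives m = 5/2, n = -1/3, p = 2/3.

m = 5/2, n = -1/3, p = 2/3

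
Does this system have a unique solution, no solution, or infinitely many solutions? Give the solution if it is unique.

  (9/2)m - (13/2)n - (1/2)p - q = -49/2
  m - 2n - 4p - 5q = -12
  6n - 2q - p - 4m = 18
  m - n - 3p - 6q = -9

Row-reduce:
R1 ← R1 / (9/2).
R2 ← R2 − 1·R1.
R3 ← R3 + 4·R1.
R4 ← R4 − 1·R1.
R2 ← R2 / (-5/9).
R1 ← R1 + 13/9·R2.
R3 ← R3 − 2/9·R2.
R4 ← R4 − 4/9·R2.
R3 ← R3 / (-3).
R1 ← R1 − 10·R3.
R2 ← R2 − 7·R3.
R4 ← R4 + 6·R3.
Row 4 reduces to 0 = 4, a contradiction. The system is inconsistent.

no solution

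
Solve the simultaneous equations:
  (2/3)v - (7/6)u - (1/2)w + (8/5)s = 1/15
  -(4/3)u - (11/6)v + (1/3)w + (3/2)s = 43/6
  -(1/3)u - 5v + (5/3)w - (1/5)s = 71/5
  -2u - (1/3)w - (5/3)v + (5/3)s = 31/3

infinitely many solutions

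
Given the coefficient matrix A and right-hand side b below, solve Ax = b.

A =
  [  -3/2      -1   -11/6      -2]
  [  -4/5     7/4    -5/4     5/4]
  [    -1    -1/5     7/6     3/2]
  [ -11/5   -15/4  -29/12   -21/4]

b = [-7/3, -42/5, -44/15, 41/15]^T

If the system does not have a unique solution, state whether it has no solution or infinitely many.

no solution

Row-reduce:
R1 ← R1 / (-3/2).
R2 ← R2 + 4/5·R1.
R3 ← R3 + 1·R1.
R4 ← R4 + 11/5·R1.
R2 ← R2 / (137/60).
R1 ← R1 − 2/3·R2.
R3 ← R3 − 7/15·R2.
R4 ← R4 + 137/60·R2.
R3 ← R3 / (3349/1370).
R1 ← R1 − 535/411·R3.
R2 ← R2 + 49/411·R3.
Row 4 reduces to 0 = -1, a contradiction. The system is inconsistent.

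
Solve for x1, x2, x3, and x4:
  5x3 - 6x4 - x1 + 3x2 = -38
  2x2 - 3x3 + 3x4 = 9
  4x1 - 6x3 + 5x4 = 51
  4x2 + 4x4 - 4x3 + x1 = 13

Row-reduce the augmented matrix:
R1 ← R1 / (-1).
R3 ← R3 − 4·R1.
R4 ← R4 − 1·R1.
R2 ← R2 / (2).
R1 ← R1 + 3·R2.
R3 ← R3 − 12·R2.
R4 ← R4 − 7·R2.
R3 ← R3 / (32).
R1 ← R1 + 19/2·R3.
R2 ← R2 + 3/2·R3.
R4 ← R4 − 23/2·R3.
R4 ← R4 / (51/64).
R1 ← R1 + 31/64·R4.
R2 ← R2 + 15/64·R4.
R3 ← R3 + 37/32·R4.
Reading off the reduced rows gives x1 = 5, x2 = -3, x3 = -6, x4 = -1.

x1 = 5, x2 = -3, x3 = -6, x4 = -1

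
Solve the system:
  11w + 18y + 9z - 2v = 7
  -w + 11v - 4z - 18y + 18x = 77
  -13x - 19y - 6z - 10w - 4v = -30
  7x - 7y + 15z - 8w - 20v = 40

infinitely many solutions

Row-reduce:
Swap R1 and R2.
R1 ← R1 / (18).
R3 ← R3 + 13·R1.
R4 ← R4 − 7·R1.
R2 ← R2 / (18).
R1 ← R1 + 1·R2.
R3 ← R3 + 32·R2.
R3 ← R3 / (64/9).
R1 ← R1 − 5/18·R3.
R2 ← R2 − 1/2·R3.
R4 ← R4 − 149/9·R3.
R4 ← R4 / (-32459/1152).
R1 ← R1 − 485/2304·R4.
R2 ← R2 + 23/2304·R4.
R3 ← R3 − 159/128·R4.
Rank is 4 with 5 unknowns, leaving v free.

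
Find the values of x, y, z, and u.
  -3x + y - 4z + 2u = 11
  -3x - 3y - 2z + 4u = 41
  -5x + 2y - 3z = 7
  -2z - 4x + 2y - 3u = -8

x = -4, y = -5, z = 1, u = 4

Row-reduce the augmented matrix:
R1 ← R1 / (-3).
R2 ← R2 + 3·R1.
R3 ← R3 + 5·R1.
R4 ← R4 + 4·R1.
R2 ← R2 / (-4).
R1 ← R1 + 1/3·R2.
R3 ← R3 − 1/3·R2.
R4 ← R4 − 2/3·R2.
R3 ← R3 / (23/6).
R1 ← R1 − 7/6·R3.
R2 ← R2 + 1/2·R3.
R4 ← R4 − 11/3·R3.
R4 ← R4 / (-53/23).
R1 ← R1 − 3/23·R4.
R2 ← R2 + 21/23·R4.
R3 ← R3 + 19/23·R4.
Reading off the reduced rows gives x = -4, y = -5, z = 1, u = 4.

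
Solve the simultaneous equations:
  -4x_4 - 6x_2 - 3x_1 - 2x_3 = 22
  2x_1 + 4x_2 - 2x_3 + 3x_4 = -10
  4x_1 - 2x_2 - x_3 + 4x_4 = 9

infinitely many solutions

Row-reduce:
R1 ← R1 / (-3).
R2 ← R2 − 2·R1.
R3 ← R3 − 4·R1.
Swap R2 and R3.
R2 ← R2 / (-10).
R1 ← R1 − 2·R2.
R3 ← R3 / (-10/3).
R1 ← R1 + 1/15·R3.
R2 ← R2 − 11/30·R3.
Rank is 3 with 4 unknowns, leaving x_4 free.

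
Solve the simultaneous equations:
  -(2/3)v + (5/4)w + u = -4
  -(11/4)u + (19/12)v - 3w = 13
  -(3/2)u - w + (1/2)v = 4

no solution

Row-reduce:
R2 ← R2 + 11/4·R1.
R3 ← R3 + 3/2·R1.
R2 ← R2 / (-1/4).
R1 ← R1 + 2/3·R2.
R3 ← R3 + 1/2·R2.
Row 3 reduces to 0 = -6, a contradiction. The system is inconsistent.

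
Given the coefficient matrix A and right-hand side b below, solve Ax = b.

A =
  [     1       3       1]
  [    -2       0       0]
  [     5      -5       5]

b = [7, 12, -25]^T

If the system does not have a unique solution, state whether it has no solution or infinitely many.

Row-reduce the augmented matrix:
R2 ← R2 + 2·R1.
R3 ← R3 − 5·R1.
R2 ← R2 / (6).
R1 ← R1 − 3·R2.
R3 ← R3 + 20·R2.
R3 ← R3 / (20/3).
R2 ← R2 − 1/3·R3.
Reading off the reduced rows gives x_1 = -6, x_2 = 3, x_3 = 4.

x_1 = -6, x_2 = 3, x_3 = 4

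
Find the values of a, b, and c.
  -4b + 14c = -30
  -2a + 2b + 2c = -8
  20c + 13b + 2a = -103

a = -2, b = -3, c = -3

Row-reduce the augmented matrix:
Swap R1 and R2.
R1 ← R1 / (-2).
R3 ← R3 − 2·R1.
R2 ← R2 / (-4).
R1 ← R1 + 1·R2.
R3 ← R3 − 15·R2.
R3 ← R3 / (149/2).
R1 ← R1 + 9/2·R3.
R2 ← R2 + 7/2·R3.
Reading off the reduced rows gives a = -2, b = -3, c = -3.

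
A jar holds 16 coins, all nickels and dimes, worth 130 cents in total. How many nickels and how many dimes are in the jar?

Let n = nickels, d = dimes.
  n + d = 16
  5n + 10d = 130
From equation 1: n = 16 − d.
Substitute into equation 2 and solve: d = 10.
Then n = 6.

nickels: 6, dimes: 10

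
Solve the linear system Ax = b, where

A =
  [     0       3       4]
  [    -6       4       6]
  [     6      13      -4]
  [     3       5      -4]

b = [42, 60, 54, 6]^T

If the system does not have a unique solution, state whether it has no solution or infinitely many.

Row-reduce the augmented matrix:
Swap R1 and R2.
R1 ← R1 / (-6).
R3 ← R3 − 6·R1.
R4 ← R4 − 3·R1.
R2 ← R2 / (3).
R1 ← R1 + 2/3·R2.
R3 ← R3 − 17·R2.
R4 ← R4 − 7·R2.
R3 ← R3 / (-62/3).
R1 ← R1 + 1/9·R3.
R2 ← R2 − 4/3·R3.
R4 ← R4 + 31/3·R3.
R4 reduces to 0 = 0, so the extra equation is consistent.
Reading off the reduced rows gives x_1 = 0, x_2 = 6, x_3 = 6.

x_1 = 0, x_2 = 6, x_3 = 6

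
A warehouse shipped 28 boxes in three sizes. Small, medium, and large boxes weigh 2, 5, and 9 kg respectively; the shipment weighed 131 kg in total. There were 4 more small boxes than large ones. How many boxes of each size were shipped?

small boxes: 7, medium boxes: 18, large boxes: 3

Let s = small boxes, m = medium boxes, l = large boxes.
  s + m + l = 28
  2s + 5m + 9l = 131
  -l + s = 4
Row-reduce the augmented matrix:
R2 ← R2 − 2·R1.
R3 ← R3 − 1·R1.
R2 ← R2 / (3).
R1 ← R1 − 1·R2.
R3 ← R3 + 1·R2.
R3 ← R3 / (1/3).
R1 ← R1 + 4/3·R3.
R2 ← R2 − 7/3·R3.
Reading off the reduced rows gives s = 7, m = 18, l = 3.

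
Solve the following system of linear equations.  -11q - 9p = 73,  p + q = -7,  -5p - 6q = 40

Row-reduce the augmented matrix:
R1 ← R1 / (-9).
R2 ← R2 − 1·R1.
R3 ← R3 + 5·R1.
R2 ← R2 / (-2/9).
R1 ← R1 − 11/9·R2.
R3 ← R3 − 1/9·R2.
R3 reduces to 0 = 0, so the extra equation is consistent.
Reading off the reduced rows gives p = -2, q = -5.

p = -2, q = -5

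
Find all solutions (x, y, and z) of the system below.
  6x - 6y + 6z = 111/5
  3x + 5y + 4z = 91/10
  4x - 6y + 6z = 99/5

x = 6/5, y = -1/2, z = 2

Row-reduce the augmented matrix:
R1 ← R1 / (6).
R2 ← R2 − 3·R1.
R3 ← R3 − 4·R1.
R2 ← R2 / (8).
R1 ← R1 + 1·R2.
R3 ← R3 + 2·R2.
R3 ← R3 / (9/4).
R1 ← R1 − 9/8·R3.
R2 ← R2 − 1/8·R3.
Reading off the reduced rows gives x = 6/5, y = -1/2, z = 2.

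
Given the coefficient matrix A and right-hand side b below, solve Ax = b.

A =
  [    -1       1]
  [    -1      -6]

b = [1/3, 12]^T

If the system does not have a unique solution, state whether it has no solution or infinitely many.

x_1 = -2, x_2 = -5/3

Row-reduce the augmented matrix:
R1 ← R1 / (-1).
R2 ← R2 + 1·R1.
R2 ← R2 / (-7).
R1 ← R1 + 1·R2.
Reading off the reduced rows gives x_1 = -2, x_2 = -5/3.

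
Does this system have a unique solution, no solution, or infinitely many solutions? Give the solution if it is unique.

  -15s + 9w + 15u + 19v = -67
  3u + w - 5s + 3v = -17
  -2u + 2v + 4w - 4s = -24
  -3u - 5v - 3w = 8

infinitely many solutions

Row-reduce:
R1 ← R1 / (15).
R2 ← R2 − 3·R1.
R3 ← R3 + 2·R1.
R4 ← R4 + 3·R1.
R2 ← R2 / (-4/5).
R1 ← R1 − 19/15·R2.
R3 ← R3 − 68/15·R2.
R4 ← R4 + 6/5·R2.
R3 ← R3 / (2/3).
R1 ← R1 + 2/3·R3.
R2 ← R2 − 1·R3.
Rank is 3 with 4 unknowns, leaving s free.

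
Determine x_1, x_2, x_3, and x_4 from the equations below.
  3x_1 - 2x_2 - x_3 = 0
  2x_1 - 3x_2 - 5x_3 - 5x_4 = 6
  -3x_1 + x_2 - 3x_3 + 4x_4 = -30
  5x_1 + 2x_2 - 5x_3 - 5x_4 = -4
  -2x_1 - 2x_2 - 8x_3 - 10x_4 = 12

Row-reduce the augmented matrix:
R1 ← R1 / (3).
R2 ← R2 − 2·R1.
R3 ← R3 + 3·R1.
R4 ← R4 − 5·R1.
R5 ← R5 + 2·R1.
R2 ← R2 / (-5/3).
R1 ← R1 + 2/3·R2.
R3 ← R3 + 1·R2.
R4 ← R4 − 16/3·R2.
R5 ← R5 + 10/3·R2.
R3 ← R3 / (-7/5).
R1 ← R1 − 7/5·R3.
R2 ← R2 − 13/5·R3.
R4 ← R4 + 86/5·R3.
R4 ← R4 / (-107).
R1 ← R1 − 9·R4.
R2 ← R2 − 16·R4.
R3 ← R3 + 5·R4.
R5 reduces to 0 = 0, so the extra equation is consistent.
Reading off the reduced rows gives x_1 = 0, x_2 = -2, x_3 = 4, x_4 = -4.

x_1 = 0, x_2 = -2, x_3 = 4, x_4 = -4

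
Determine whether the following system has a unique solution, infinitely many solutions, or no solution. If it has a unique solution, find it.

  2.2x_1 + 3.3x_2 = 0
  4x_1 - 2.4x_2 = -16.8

x_1 = -3, x_2 = 2

Row-reduce the augmented matrix:
R1 ← R1 / (11/5).
R2 ← R2 − 4·R1.
R2 ← R2 / (-42/5).
R1 ← R1 − 3/2·R2.
Reading off the reduced rows gives x_1 = -3, x_2 = 2.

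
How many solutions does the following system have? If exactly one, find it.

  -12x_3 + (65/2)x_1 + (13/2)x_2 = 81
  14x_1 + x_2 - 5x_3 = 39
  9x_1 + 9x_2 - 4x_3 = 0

no solution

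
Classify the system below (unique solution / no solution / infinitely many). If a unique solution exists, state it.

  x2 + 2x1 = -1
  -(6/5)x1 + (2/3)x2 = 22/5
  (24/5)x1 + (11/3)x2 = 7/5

x1 = -2, x2 = 3

Row-reduce the augmented matrix:
R1 ← R1 / (2).
R2 ← R2 + 6/5·R1.
R3 ← R3 − 24/5·R1.
R2 ← R2 / (19/15).
R1 ← R1 − 1/2·R2.
R3 ← R3 − 19/15·R2.
R3 reduces to 0 = 0, so the extra equation is consistent.
Reading off the reduced rows gives x1 = -2, x2 = 3.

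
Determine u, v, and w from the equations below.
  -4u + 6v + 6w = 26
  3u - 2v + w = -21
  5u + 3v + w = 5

Row-reduce the augmented matrix:
R1 ← R1 / (-4).
R2 ← R2 − 3·R1.
R3 ← R3 − 5·R1.
R2 ← R2 / (5/2).
R1 ← R1 + 3/2·R2.
R3 ← R3 − 21/2·R2.
R3 ← R3 / (-73/5).
R1 ← R1 − 9/5·R3.
R2 ← R2 − 11/5·R3.
Reading off the reduced rows gives u = -2, v = 6, w = -3.

u = -2, v = 6, w = -3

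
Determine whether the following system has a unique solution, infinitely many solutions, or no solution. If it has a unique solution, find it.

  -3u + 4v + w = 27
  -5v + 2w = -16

infinitely many solutions

Row-reduce:
R1 ← R1 / (-3).
R2 ← R2 / (-5).
R1 ← R1 + 4/3·R2.
Rank is 2 with 3 unknowns, leaving w free.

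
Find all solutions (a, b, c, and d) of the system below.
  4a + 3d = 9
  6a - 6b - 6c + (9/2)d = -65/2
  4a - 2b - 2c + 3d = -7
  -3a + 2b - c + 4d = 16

no solution

Row-reduce:
R1 ← R1 / (4).
R2 ← R2 − 6·R1.
R3 ← R3 − 4·R1.
R4 ← R4 + 3·R1.
R2 ← R2 / (-6).
R3 ← R3 + 2·R2.
R4 ← R4 − 2·R2.
Swap R3 and R4.
R3 ← R3 / (-3).
R2 ← R2 − 1·R3.
Row 4 reduces to 0 = -2/3, a contradiction. The system is inconsistent.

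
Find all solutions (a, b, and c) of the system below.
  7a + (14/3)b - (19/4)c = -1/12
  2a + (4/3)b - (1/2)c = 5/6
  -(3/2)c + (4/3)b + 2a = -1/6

Row-reduce:
R1 ← R1 / (7).
R2 ← R2 − 2·R1.
R3 ← R3 − 2·R1.
R2 ← R2 / (6/7).
R1 ← R1 + 19/28·R2.
R3 ← R3 + 1/7·R2.
Rank is 2 with 3 unknowns, leaving b free.

infinitely many solutions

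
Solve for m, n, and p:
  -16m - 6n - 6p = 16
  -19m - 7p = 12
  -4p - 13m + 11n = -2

m = -1, n = -1, p = 1

Row-reduce the augmented matrix:
R1 ← R1 / (-16).
R2 ← R2 + 19·R1.
R3 ← R3 + 13·R1.
R2 ← R2 / (57/8).
R1 ← R1 − 3/8·R2.
R3 ← R3 − 127/8·R2.
R3 ← R3 / (34/57).
R1 ← R1 − 7/19·R3.
R2 ← R2 − 1/57·R3.
Reading off the reduced rows gives m = -1, n = -1, p = 1.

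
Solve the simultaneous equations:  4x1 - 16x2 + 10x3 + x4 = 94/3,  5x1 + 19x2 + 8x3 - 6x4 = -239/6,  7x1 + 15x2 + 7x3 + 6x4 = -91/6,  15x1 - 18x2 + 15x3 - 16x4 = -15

Row-reduce the augmented matrix:
R1 ← R1 / (4).
R2 ← R2 − 5·R1.
R3 ← R3 − 7·R1.
R4 ← R4 − 15·R1.
R2 ← R2 / (39).
R1 ← R1 + 4·R2.
R3 ← R3 − 43·R2.
R4 ← R4 − 42·R2.
R3 ← R3 / (-72/13).
R1 ← R1 − 53/26·R3.
R2 ← R2 + 3/26·R3.
R4 ← R4 + 459/26·R3.
R4 ← R4 / (-1631/32).
R1 ← R1 − 3467/864·R4.
R2 ← R2 + 127/288·R4.
R3 ← R3 + 955/432·R4.
Reading off the reduced rows gives x1 = -2, x2 = -3/2, x3 = 4/3, x4 = 2.

x1 = -2, x2 = -3/2, x3 = 4/3, x4 = 2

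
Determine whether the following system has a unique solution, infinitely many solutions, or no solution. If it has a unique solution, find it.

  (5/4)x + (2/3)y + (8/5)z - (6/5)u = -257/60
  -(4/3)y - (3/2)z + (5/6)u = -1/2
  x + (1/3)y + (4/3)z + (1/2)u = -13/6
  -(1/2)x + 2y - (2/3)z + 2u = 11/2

x = -3, y = 1, z = 0, u = 1

Row-reduce the augmented matrix:
R1 ← R1 / (5/4).
R3 ← R3 − 1·R1.
R4 ← R4 + 1/2·R1.
R2 ← R2 / (-4/3).
R1 ← R1 − 8/15·R2.
R3 ← R3 + 1/5·R2.
R4 ← R4 − 34/15·R2.
R3 ← R3 / (167/600).
R1 ← R1 − 17/25·R3.
R2 ← R2 − 9/8·R3.
R4 ← R4 + 773/300·R3.
R4 ← R4 / (7663/501).
R1 ← R1 + 1948/501·R4.
R2 ← R2 + 2011/334·R4.
R3 ← R3 − 801/167·R4.
Reading off the reduced rows gives x = -3, y = 1, z = 0, u = 1.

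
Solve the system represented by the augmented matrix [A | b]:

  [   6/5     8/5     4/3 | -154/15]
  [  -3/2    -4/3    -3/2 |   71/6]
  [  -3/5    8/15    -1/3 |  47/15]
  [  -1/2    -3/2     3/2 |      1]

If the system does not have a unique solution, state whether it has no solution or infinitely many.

Row-reduce the augmented matrix:
R1 ← R1 / (6/5).
R2 ← R2 + 3/2·R1.
R3 ← R3 + 3/5·R1.
R4 ← R4 + 1/2·R1.
R2 ← R2 / (2/3).
R1 ← R1 − 4/3·R2.
R3 ← R3 − 4/3·R2.
R4 ← R4 + 5/6·R2.
Swap R3 and R4.
R3 ← R3 / (163/72).
R1 ← R1 − 7/9·R3.
R2 ← R2 − 1/4·R3.
R4 reduces to 0 = 0, so the extra equation is consistent.
Reading off the reduced rows gives x_1 = -5, x_2 = -1, x_3 = -2.

x_1 = -5, x_2 = -1, x_3 = -2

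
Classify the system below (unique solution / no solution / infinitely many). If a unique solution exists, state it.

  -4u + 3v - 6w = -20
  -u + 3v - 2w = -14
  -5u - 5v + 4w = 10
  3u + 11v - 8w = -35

Row-reduce:
R1 ← R1 / (-4).
R2 ← R2 + 1·R1.
R3 ← R3 + 5·R1.
R4 ← R4 − 3·R1.
R2 ← R2 / (9/4).
R1 ← R1 + 3/4·R2.
R3 ← R3 + 35/4·R2.
R4 ← R4 − 53/4·R2.
R3 ← R3 / (86/9).
R1 ← R1 − 4/3·R3.
R2 ← R2 + 2/9·R3.
R4 ← R4 + 86/9·R3.
Row 4 reduces to 0 = 3, a contradiction. The system is inconsistent.

no solution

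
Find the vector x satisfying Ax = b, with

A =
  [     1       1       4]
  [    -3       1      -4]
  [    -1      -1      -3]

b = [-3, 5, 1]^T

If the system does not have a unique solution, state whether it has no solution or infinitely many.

Row-reduce the augmented matrix:
R2 ← R2 + 3·R1.
R3 ← R3 + 1·R1.
R2 ← R2 / (4).
R1 ← R1 − 1·R2.
R1 ← R1 − 2·R3.
R2 ← R2 − 2·R3.
Reading off the reduced rows gives x_1 = 2, x_2 = 3, x_3 = -2.

x_1 = 2, x_2 = 3, x_3 = -2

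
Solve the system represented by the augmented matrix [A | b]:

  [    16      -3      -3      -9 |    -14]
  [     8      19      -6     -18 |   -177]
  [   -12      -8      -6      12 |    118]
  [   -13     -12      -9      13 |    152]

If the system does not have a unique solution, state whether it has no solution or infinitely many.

Row-reduce the augmented matrix:
R1 ← R1 / (16).
R2 ← R2 − 8·R1.
R3 ← R3 + 12·R1.
R4 ← R4 + 13·R1.
R2 ← R2 / (41/2).
R1 ← R1 + 3/16·R2.
R3 ← R3 + 41/4·R2.
R4 ← R4 + 231/16·R2.
R3 ← R3 / (-21/2).
R1 ← R1 + 75/328·R3.
R2 ← R2 + 9/41·R3.
R4 ← R4 + 4791/328·R3.
R4 ← R4 / (-995/574).
R1 ← R1 + 375/574·R4.
R2 ← R2 + 180/287·R4.
R3 ← R3 − 1/7·R4.
Reading off the reduced rows gives x_1 = 1, x_2 = -5, x_3 = -3, x_4 = 6.

x_1 = 1, x_2 = -5, x_3 = -3, x_4 = 6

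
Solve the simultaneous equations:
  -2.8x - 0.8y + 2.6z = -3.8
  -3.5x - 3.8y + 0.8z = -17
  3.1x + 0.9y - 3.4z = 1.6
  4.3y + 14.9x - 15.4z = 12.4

x = 6, y = 0, z = 5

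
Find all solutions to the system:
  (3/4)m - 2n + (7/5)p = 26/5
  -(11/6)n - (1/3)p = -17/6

infinitely many solutions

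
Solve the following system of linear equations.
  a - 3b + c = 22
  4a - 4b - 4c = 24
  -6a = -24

Row-reduce the augmented matrix:
R2 ← R2 − 4·R1.
R3 ← R3 + 6·R1.
R2 ← R2 / (8).
R1 ← R1 + 3·R2.
R3 ← R3 + 18·R2.
R3 ← R3 / (-12).
R1 ← R1 + 2·R3.
R2 ← R2 + 1·R3.
Reading off the reduced rows gives a = 4, b = -5, c = 3.

a = 4, b = -5, c = 3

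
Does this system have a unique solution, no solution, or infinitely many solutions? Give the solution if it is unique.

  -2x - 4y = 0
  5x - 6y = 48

Row-reduce the augmented matrix:
R1 ← R1 / (-2).
R2 ← R2 − 5·R1.
R2 ← R2 / (-16).
R1 ← R1 − 2·R2.
Reading off the reduced rows gives x = 6, y = -3.

x = 6, y = -3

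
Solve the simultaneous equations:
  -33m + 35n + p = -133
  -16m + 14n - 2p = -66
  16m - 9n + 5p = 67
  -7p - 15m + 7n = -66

no solution

Row-reduce:
R1 ← R1 / (-33).
R2 ← R2 + 16·R1.
R3 ← R3 − 16·R1.
R4 ← R4 + 15·R1.
R2 ← R2 / (-98/33).
R1 ← R1 + 35/33·R2.
R3 ← R3 − 263/33·R2.
R4 ← R4 + 98/11·R2.
R3 ← R3 / (-58/49).
R1 ← R1 − 6/7·R3.
R2 ← R2 − 41/49·R3.
Row 4 reduces to 0 = -1, a contradiction. The system is inconsistent.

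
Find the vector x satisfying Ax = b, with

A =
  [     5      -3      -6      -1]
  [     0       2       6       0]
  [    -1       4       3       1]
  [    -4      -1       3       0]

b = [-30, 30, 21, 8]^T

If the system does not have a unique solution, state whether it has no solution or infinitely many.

Row-reduce:
R1 ← R1 / (5).
R3 ← R3 + 1·R1.
R4 ← R4 + 4·R1.
R2 ← R2 / (2).
R1 ← R1 + 3/5·R2.
R3 ← R3 − 17/5·R2.
R4 ← R4 + 17/5·R2.
R3 ← R3 / (-42/5).
R1 ← R1 − 3/5·R3.
R2 ← R2 − 3·R3.
R4 ← R4 − 42/5·R3.
Row 4 reduces to 0 = -1, a contradiction. The system is inconsistent.

no solution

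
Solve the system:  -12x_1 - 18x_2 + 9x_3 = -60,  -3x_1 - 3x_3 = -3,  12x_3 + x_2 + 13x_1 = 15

Row-reduce the augmented matrix:
R1 ← R1 / (-12).
R2 ← R2 + 3·R1.
R3 ← R3 − 13·R1.
R2 ← R2 / (9/2).
R1 ← R1 − 3/2·R2.
R3 ← R3 + 37/2·R2.
R3 ← R3 / (1/6).
R1 ← R1 − 1·R3.
R2 ← R2 + 7/6·R3.
Reading off the reduced rows gives x_1 = 5, x_2 = -2, x_3 = -4.

x_1 = 5, x_2 = -2, x_3 = -4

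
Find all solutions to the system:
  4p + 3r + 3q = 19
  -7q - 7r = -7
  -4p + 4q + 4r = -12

infinitely many solutions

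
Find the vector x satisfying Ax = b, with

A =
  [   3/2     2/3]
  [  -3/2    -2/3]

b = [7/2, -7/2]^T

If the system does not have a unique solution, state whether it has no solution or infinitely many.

Row-reduce:
R1 ← R1 / (3/2).
R2 ← R2 + 3/2·R1.
Rank is 1 with 2 unknowns, leaving x_2 free.

infinitely many solutions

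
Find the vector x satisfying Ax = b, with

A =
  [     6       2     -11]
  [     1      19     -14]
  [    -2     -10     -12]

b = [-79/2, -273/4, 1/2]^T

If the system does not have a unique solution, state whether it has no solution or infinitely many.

x_1 = -9/4, x_2 = -2, x_3 = 2

Row-reduce the augmented matrix:
R1 ← R1 / (6).
R2 ← R2 − 1·R1.
R3 ← R3 + 2·R1.
R2 ← R2 / (56/3).
R1 ← R1 − 1/3·R2.
R3 ← R3 + 28/3·R2.
R3 ← R3 / (-87/4).
R1 ← R1 + 181/112·R3.
R2 ← R2 + 73/112·R3.
Reading off the reduced rows gives x_1 = -9/4, x_2 = -2, x_3 = 2.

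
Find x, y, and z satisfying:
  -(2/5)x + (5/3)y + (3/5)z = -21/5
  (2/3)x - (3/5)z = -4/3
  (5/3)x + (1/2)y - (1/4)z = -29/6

x = -2, y = -3, z = 0

Row-reduce the augmented matrix:
R1 ← R1 / (-2/5).
R2 ← R2 − 2/3·R1.
R3 ← R3 − 5/3·R1.
R2 ← R2 / (25/9).
R1 ← R1 + 25/6·R2.
R3 ← R3 − 67/9·R2.
R3 ← R3 / (589/500).
R1 ← R1 + 9/10·R3.
R2 ← R2 − 18/125·R3.
Reading off the reduced rows gives x = -2, y = -3, z = 0.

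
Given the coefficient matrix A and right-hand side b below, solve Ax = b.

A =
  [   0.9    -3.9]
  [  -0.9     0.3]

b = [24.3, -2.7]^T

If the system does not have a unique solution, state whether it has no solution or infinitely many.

x_1 = 1, x_2 = -6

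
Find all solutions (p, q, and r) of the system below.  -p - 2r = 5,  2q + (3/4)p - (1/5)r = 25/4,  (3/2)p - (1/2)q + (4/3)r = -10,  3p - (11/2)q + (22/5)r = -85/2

p = -5, q = 5, r = 0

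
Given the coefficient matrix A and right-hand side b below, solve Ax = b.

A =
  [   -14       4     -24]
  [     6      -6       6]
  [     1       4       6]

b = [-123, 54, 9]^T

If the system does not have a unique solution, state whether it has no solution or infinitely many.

Row-reduce:
R1 ← R1 / (-14).
R2 ← R2 − 6·R1.
R3 ← R3 − 1·R1.
R2 ← R2 / (-30/7).
R1 ← R1 + 2/7·R2.
R3 ← R3 − 30/7·R2.
Row 3 reduces to 0 = 3/2, a contradiction. The system is inconsistent.

no solution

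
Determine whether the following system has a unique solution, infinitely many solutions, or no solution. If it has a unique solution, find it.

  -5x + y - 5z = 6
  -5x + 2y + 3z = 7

infinitely many solutions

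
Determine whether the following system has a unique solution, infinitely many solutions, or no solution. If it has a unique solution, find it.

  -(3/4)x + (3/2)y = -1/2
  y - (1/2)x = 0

no solution

Row-reduce:
R1 ← R1 / (-3/4).
R2 ← R2 + 1/2·R1.
Row 2 reduces to 0 = 1/3, a contradiction. The system is inconsistent.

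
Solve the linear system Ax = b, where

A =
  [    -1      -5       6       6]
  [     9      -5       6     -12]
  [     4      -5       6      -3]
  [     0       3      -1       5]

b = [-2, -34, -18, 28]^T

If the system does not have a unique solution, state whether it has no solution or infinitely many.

infinitely many solutions

Row-reduce:
R1 ← R1 / (-1).
R2 ← R2 − 9·R1.
R3 ← R3 − 4·R1.
R2 ← R2 / (-50).
R1 ← R1 − 5·R2.
R3 ← R3 + 25·R2.
R4 ← R4 − 3·R2.
Swap R3 and R4.
R3 ← R3 / (13/5).
R2 ← R2 + 6/5·R3.
Rank is 3 with 4 unknowns, leaving x_4 free.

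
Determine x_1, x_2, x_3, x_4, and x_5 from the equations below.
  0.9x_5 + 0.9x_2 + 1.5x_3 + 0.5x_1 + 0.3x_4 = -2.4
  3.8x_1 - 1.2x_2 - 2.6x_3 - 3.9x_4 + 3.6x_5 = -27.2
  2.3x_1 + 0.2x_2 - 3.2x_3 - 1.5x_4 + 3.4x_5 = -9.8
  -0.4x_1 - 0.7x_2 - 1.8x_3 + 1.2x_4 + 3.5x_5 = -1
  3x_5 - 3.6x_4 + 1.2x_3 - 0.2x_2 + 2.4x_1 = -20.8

x_1 = -6, x_2 = 5, x_3 = -2, x_4 = 0, x_5 = -1

Row-reduce the augmented matrix:
R1 ← R1 / (1/2).
R2 ← R2 − 19/5·R1.
R3 ← R3 − 23/10·R1.
R4 ← R4 + 2/5·R1.
R5 ← R5 − 12/5·R1.
R2 ← R2 / (-201/25).
R1 ← R1 − 9/5·R2.
R3 ← R3 + 197/50·R2.
R4 ← R4 − 1/50·R2.
R5 ← R5 + 113/25·R2.
R3 ← R3 / (-6511/2010).
R1 ← R1 + 9/67·R3.
R2 ← R2 − 350/201·R3.
R4 ← R4 + 638/1005·R3.
R5 ← R5 − 376/201·R3.
R4 ← R4 / (36345/26044).
R1 ← R1 + 5142/6511·R4.
R2 ← R2 − 11049/13022·R4.
R3 ← R3 + 597/13022·R4.
R5 ← R5 + 96357/65110·R4.
R5 ← R5 / (1599638/302875).
R1 ← R1 − 201656/60575·R5.
R2 ← R2 + 96991/60575·R5.
R3 ← R3 + 7802/60575·R5.
R4 ← R4 − 526844/181725·R5.
Reading off the reduced rows gives x_1 = -6, x_2 = 5, x_3 = -2, x_4 = 0, x_5 = -1.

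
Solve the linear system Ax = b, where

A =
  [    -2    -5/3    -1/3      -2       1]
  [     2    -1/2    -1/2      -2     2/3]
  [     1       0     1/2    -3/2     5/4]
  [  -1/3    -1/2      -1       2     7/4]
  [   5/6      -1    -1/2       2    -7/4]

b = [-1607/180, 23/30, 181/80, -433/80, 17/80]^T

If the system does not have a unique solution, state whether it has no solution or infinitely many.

Row-reduce the augmented matrix:
R1 ← R1 / (-2).
R2 ← R2 − 2·R1.
R3 ← R3 − 1·R1.
R4 ← R4 + 1/3·R1.
R5 ← R5 − 5/6·R1.
R2 ← R2 / (-13/6).
R1 ← R1 − 5/6·R2.
R3 ← R3 + 5/6·R2.
R4 ← R4 + 2/9·R2.
R5 ← R5 + 61/36·R2.
R3 ← R3 / (17/26).
R1 ← R1 + 2/13·R3.
R2 ← R2 − 5/13·R3.
R4 ← R4 + 67/78·R3.
R5 ← R5 − 1/78·R3.
R4 ← R4 / (151/102).
R1 ← R1 + 13/17·R4.
R2 ← R2 − 41/17·R4.
R3 ← R3 + 25/17·R4.
R5 ← R5 − 220/51·R4.
R5 ← R5 / (-19967/1812).
R1 ← R1 − 569/302·R5.
R2 ← R2 + 1841/302·R5.
R3 ← R3 − 1373/302·R5.
R4 ← R4 − 878/453·R5.
Reading off the reduced rows gives x_1 = 2, x_2 = 5/3, x_3 = 3, x_4 = 1/5, x_5 = -3/4.

x_1 = 2, x_2 = 5/3, x_3 = 3, x_4 = 1/5, x_5 = -3/4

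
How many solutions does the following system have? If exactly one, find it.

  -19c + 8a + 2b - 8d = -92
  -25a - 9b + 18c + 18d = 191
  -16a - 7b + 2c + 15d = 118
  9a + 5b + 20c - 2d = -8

no solution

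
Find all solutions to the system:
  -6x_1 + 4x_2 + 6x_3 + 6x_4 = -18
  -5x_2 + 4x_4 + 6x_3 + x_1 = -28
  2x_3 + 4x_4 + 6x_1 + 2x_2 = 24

infinitely many solutions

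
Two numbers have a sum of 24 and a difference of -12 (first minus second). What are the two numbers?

Let x = first number, y = second number.
  x + y = 24
  x - y = -12
Row-reduce the augmented matrix:
R2 ← R2 − 1·R1.
R2 ← R2 / (-2).
R1 ← R1 − 1·R2.
Reading off the reduced rows gives x = 6, y = 18.

first number: 6, second number: 18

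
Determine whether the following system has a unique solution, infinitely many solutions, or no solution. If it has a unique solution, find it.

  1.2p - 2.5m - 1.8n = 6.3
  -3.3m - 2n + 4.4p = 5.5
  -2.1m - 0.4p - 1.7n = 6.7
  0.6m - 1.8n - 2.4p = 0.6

m = -3, n = 0, p = -1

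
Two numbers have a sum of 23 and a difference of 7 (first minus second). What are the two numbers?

first number: 15, second number: 8

Let x = first number, y = second number.
  x + y = 23
  x - y = 7
From equation 1: x = 23 − y.
Substitute into equation 2 and solve: y = 8.
Then x = 15.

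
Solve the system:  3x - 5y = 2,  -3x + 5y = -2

Row-reduce:
R1 ← R1 / (3).
R2 ← R2 + 3·R1.
Rank is 1 with 2 unknowns, leaving y free.

infinitely many solutions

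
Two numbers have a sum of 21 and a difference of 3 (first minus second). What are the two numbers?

Let x = first number, y = second number.
  x + y = 21
  -y + x = 3
Row-reduce the augmented matrix:
R2 ← R2 − 1·R1.
R2 ← R2 / (-2).
R1 ← R1 − 1·R2.
Reading off the reduced rows gives x = 12, y = 9.

first number: 12, second number: 9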